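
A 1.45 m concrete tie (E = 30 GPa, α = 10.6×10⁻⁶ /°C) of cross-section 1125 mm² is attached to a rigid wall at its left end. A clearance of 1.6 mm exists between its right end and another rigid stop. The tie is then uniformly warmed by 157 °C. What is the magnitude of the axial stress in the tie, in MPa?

σ ≈ 16.8 MPa (compressive)

Unrestrained expansion: δ_free = αΔT L = 10.6×10⁻⁶ × 157 × 1450 = 2.413 mm.
After closing the 1.6 mm clearance, 2.413 − 1.6 = 0.8131 mm of expansion remains to be suppressed by the wall.
That suppressed elongation corresponds to σ = E·Δ/L = 30×10³ × 0.8131/1450 = 16.82 MPa.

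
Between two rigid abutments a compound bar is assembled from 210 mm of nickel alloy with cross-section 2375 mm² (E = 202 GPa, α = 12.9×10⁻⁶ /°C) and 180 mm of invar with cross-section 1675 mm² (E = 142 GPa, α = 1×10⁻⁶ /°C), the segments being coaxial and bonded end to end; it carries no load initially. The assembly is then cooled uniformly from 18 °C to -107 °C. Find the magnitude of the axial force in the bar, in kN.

Free thermal contraction of the whole bar: Σ αᵢΔT Lᵢ = 12.9×10⁻⁶×125×210 + 1×10⁻⁶×125×180 = 0.3611 mm.
The walls prevent any net length change, so an axial force P (same in every segment) develops. Compatibility: P · Σ Lᵢ/(AᵢEᵢ) = δ_free.
The series flexibility is Σ Lᵢ/(AᵢEᵢ) = 210/(2375×202×10³) + 180/(1675×142×10³) = 1.195×10⁻⁶ mm/N.
P = 0.3611 / 1.195×10⁻⁶ = 302300 N = 302.3 kN, tensile.

P ≈ 302 kN (tensile)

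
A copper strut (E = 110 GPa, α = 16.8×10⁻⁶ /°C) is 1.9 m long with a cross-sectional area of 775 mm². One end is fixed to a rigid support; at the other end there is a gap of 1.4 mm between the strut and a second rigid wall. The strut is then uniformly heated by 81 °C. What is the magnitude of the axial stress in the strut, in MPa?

Unrestrained expansion: δ_free = αΔT L = 16.8×10⁻⁶ × 81 × 1900 = 2.586 mm.
After closing the 1.4 mm clearance, 2.586 − 1.4 = 1.186 mm of expansion remains to be suppressed by the wall.
That suppressed elongation corresponds to σ = E·Δ/L = 110×10³ × 1.186/1900 = 68.64 MPa.

σ ≈ 68.6 MPa (compressive)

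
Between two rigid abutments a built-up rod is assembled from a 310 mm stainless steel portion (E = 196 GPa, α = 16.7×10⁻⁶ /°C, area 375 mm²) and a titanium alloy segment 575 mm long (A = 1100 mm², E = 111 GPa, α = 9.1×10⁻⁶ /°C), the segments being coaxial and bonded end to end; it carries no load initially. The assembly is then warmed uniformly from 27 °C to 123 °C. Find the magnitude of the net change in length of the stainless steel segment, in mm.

Free thermal expansion of the whole bar: Σ αᵢΔT Lᵢ = 16.7×10⁻⁶×96×310 + 9.1×10⁻⁶×96×575 = 0.9993 mm.
The rigid supports impose zero overall length change; the single axial force P common to all segments must satisfy P Σ Lᵢ/(AᵢEᵢ) = δ_free.
The series flexibility is Σ Lᵢ/(AᵢEᵢ) = 310/(375×196×10³) + 575/(1100×111×10³) = 8.927×10⁻⁶ mm/N.
So P = 0.9993 / 8.927×10⁻⁶ = 111.9 kN, compressive.
For the stainless steel segment, free thermal change = 16.7×10⁻⁶×96×310 = 0.497 mm and elastic change from P = 111900×310/(375×196×10³) = 0.4721 mm; these oppose, so the net change is 0.0248 mm (segment lengthens).

|ΔL| ≈ 0.0248 mm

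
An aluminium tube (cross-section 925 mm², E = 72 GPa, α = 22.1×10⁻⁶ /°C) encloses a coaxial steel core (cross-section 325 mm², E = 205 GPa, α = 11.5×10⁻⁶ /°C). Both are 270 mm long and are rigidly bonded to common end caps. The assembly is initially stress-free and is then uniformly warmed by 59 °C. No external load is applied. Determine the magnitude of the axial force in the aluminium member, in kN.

Equilibrium of a rigid end plate with no external load gives equal and opposite internal forces ±P in the two members. Since α_{aluminium} > α_{steel}, heating drives the aluminium into compression and the steel into tension.
Compatibility of the two members (thermal + elastic change equal): (α₁ − α₂)ΔT = P·[1/(A₁E₁) + 1/(A₂E₂)].
|α₁ − α₂|·ΔT = 10.6×10⁻⁶ × 59 = 0.0006254.
1/(A₁E₁) + 1/(A₂E₂) = 1/(925×72×10³) + 1/(325×205×10³) = 3.002×10⁻⁸ N⁻¹.
P = 0.0006254 / 3.002×10⁻⁸ = 20830 N = 20.83 kN.

P ≈ 20.8 kN (compressive in the aluminium)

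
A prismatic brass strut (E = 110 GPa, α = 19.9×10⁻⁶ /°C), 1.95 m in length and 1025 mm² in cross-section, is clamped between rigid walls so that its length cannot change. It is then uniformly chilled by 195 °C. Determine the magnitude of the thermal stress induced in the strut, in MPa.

σ ≈ 427 MPa (tensile)

With length fixed, the mechanical strain must cancel the thermal strain αΔT = 19.9×10⁻⁶ × 195 = 3880.5×10⁻⁶.
The stress required to suppress this strain is σ = Eε = 110×10³ × 3880.5×10⁻⁶ = 426.9 MPa, tensile since the strut is trying to contract.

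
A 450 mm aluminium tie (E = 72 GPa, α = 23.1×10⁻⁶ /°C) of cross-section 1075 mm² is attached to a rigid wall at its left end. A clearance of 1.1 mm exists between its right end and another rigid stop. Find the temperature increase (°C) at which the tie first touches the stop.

ΔT ≈ 106 °C

Contact occurs when the free expansion equals the gap: αΔT L = 1.1 mm.
So ΔT = g/(αL) = 1.1/(23.1×10⁻⁶ × 450) = 105.8 °C.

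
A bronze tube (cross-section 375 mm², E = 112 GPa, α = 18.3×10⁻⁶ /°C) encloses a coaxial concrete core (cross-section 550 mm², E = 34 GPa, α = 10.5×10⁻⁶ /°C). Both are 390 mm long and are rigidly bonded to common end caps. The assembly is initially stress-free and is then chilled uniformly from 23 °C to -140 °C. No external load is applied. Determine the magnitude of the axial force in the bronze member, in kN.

The bronze has the larger α, so on cooling it would change length more than the concrete if both were free. The rigid plates force a common final length, so the bronze is put into tension and the concrete into compression, with equal and opposite forces P (no external load).
Setting the final lengths equal and cancelling L: (α₁ − α₂)ΔT = P/(A₁E₁) + P/(A₂E₂).
|α₁ − α₂|·ΔT = 7.8×10⁻⁶ × 163 = 0.001271.
1/(A₁E₁) + 1/(A₂E₂) = 1/(375×112×10³) + 1/(550×34×10³) = 7.729×10⁻⁸ N⁻¹.
So P = 0.001271 / 7.729×10⁻⁸ = 16.45 kN.

P ≈ 16.5 kN (tensile in the bronze)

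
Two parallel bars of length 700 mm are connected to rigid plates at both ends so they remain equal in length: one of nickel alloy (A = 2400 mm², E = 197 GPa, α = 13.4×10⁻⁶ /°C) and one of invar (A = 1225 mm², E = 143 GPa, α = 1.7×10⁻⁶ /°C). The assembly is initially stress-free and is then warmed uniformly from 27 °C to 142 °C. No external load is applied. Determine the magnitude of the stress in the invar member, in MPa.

Both members must finish at the same length. With the larger α, the nickel alloy tends to over-expand; the plates restrain it, putting the nickel alloy in compression and the invar in tension. With no external load the two internal forces are equal and opposite, magnitude P.
Setting the final lengths equal and cancelling L: (α₁ − α₂)ΔT = P/(A₁E₁) + P/(A₂E₂).
|α₁ − α₂|·ΔT = 11.7×10⁻⁶ × 115 = 0.001345.
1/(A₁E₁) + 1/(A₂E₂) = 1/(2400×197×10³) + 1/(1225×143×10³) = 7.824×10⁻⁹ N⁻¹.
P = 0.001345 / 7.824×10⁻⁹ = 172000 N = 172 kN.
σ_{invar} = P/A₂ = 172000/1225 = 140.4 MPa, tensile.

σ ≈ 140 MPa (tensile)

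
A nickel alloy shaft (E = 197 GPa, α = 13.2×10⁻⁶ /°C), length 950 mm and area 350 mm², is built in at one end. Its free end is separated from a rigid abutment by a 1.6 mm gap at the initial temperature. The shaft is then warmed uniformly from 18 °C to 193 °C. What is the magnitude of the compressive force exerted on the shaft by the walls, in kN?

If the wall were absent the shaft would grow by αΔT L = 13.2×10⁻⁶ × 175 × 950 = 2.195 mm.
The gap closes (δ_free > 1.6 mm) and the wall then resists a further 2.195 − 1.6 = 0.5945 mm of expansion.
That suppressed elongation corresponds to σ = E·Δ/L = 197×10³ × 0.5945/950 = 123.3 MPa.
P = σA = 123.3 × 350 = 43.15 kN.

P ≈ 43.1 kN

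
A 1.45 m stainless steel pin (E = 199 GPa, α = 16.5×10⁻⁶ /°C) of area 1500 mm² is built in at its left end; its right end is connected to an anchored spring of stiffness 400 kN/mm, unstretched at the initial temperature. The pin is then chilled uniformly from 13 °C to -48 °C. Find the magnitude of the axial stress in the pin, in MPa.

σ ≈ 132 MPa (tensile)

If the spring were absent the pin would shorten by αΔT L = 16.5×10⁻⁶ × 61 × 1450 = 1.459 mm.
With a force P in the spring, the elastic change of the pin is PL/(AE) and that of the spring is P/k; compatibility requires their sum to equal δ_free.
P [ L/(AE) + 1/k ] = δ_free → P [ 1450/(1500×199×10³) + 1/(400×10³) ] = 1.459.
P = 1.459 / 7.358×10⁻⁶ = 198400 N.
σ = P/A = 198400/1500 = 132.2 MPa.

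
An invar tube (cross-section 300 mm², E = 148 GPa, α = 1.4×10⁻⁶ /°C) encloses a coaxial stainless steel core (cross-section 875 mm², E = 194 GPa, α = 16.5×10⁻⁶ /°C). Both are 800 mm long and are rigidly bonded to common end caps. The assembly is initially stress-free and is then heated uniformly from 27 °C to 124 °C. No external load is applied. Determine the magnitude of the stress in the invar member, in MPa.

σ ≈ 172 MPa (tensile)

Both members must finish at the same length. With the larger α, the stainless steel tends to over-expand; the plates restrain it, putting the stainless steel in compression and the invar in tension. With no external load the two internal forces are equal and opposite, magnitude P.
Compatibility of the two members (thermal + elastic change equal): (α₁ − α₂)ΔT = P·[1/(A₁E₁) + 1/(A₂E₂)].
|α₁ − α₂|·ΔT = 15.1×10⁻⁶ × 97 = 0.001465.
1/(A₁E₁) + 1/(A₂E₂) = 1/(300×148×10³) + 1/(875×194×10³) = 2.841×10⁻⁸ N⁻¹.
P = 0.001465 / 2.841×10⁻⁸ = 51550 N = 51.55 kN.
σ_{invar} = P/A₁ = 51550/300 = 171.8 MPa, tensile.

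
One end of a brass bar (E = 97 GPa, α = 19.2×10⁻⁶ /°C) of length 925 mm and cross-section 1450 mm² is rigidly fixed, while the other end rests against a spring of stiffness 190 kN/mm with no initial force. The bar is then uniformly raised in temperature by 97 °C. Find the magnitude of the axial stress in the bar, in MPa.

σ ≈ 100 MPa (compressive)

If the spring were absent the bar would lengthen by αΔT L = 19.2×10⁻⁶ × 97 × 925 = 1.723 mm.
With a force P in the spring, the elastic change of the bar is PL/(AE) and that of the spring is P/k; compatibility requires their sum to equal δ_free.
So P = δ_free / [L/(AE) + 1/k] = 1.723 / [ 925/(1450×97×10³) + 1/(190×10³) ].
P = 1.723 / 1.184×10⁻⁵ = 145500 N.
σ = P/A = 145500/1450 = 100.3 MPa.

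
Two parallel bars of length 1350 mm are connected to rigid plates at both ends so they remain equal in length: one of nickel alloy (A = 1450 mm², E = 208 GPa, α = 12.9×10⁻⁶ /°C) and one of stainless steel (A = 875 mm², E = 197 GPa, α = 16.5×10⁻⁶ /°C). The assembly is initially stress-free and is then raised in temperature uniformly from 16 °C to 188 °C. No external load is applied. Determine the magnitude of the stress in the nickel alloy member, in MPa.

Equilibrium of a rigid end plate with no external load gives equal and opposite internal forces ±P in the two members. Since α_{stainless steel} > α_{nickel alloy}, heating drives the stainless steel into compression and the nickel alloy into tension.
Compatibility of the two members (thermal + elastic change equal): (α₁ − α₂)ΔT = P·[1/(A₁E₁) + 1/(A₂E₂)].
|α₁ − α₂|·ΔT = 3.6×10⁻⁶ × 172 = 0.0006192.
1/(A₁E₁) + 1/(A₂E₂) = 1/(1450×208×10³) + 1/(875×197×10³) = 9.117×10⁻⁹ N⁻¹.
So P = 0.0006192 / 9.117×10⁻⁹ = 67.92 kN.
σ_{nickel alloy} = P/A₁ = 67920/1450 = 46.84 MPa, tensile.

σ ≈ 46.8 MPa (tensile)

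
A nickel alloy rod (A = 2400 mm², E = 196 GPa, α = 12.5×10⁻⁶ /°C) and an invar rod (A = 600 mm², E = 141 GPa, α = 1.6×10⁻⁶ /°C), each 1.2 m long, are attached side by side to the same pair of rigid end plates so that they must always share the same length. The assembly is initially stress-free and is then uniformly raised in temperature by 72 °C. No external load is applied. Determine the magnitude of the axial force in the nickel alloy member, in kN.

P ≈ 56.3 kN (compressive in the nickel alloy)

Equilibrium of a rigid end plate with no external load gives equal and opposite internal forces ±P in the two members. Since α_{nickel alloy} > α_{invar}, heating drives the nickel alloy into compression and the invar into tension.
Setting the final lengths equal and cancelling L: (α₁ − α₂)ΔT = P/(A₁E₁) + P/(A₂E₂).
|α₁ − α₂|·ΔT = 10.9×10⁻⁶ × 72 = 0.0007848.
1/(A₁E₁) + 1/(A₂E₂) = 1/(2400×196×10³) + 1/(600×141×10³) = 1.395×10⁻⁸ N⁻¹.
So P = 0.0007848 / 1.395×10⁻⁸ = 56.27 kN.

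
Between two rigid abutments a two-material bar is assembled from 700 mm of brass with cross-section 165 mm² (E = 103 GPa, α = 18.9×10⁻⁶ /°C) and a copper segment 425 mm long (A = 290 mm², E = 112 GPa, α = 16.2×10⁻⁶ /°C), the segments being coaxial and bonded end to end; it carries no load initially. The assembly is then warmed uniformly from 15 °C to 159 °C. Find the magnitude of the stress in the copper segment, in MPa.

σ ≈ 184 MPa (compressive)

Free thermal expansion of the whole bar: Σ αᵢΔT Lᵢ = 18.9×10⁻⁶×144×700 + 16.2×10⁻⁶×144×425 = 2.897 mm.
The walls prevent any net length change, so an axial force P (same in every segment) develops. Compatibility: P · Σ Lᵢ/(AᵢEᵢ) = δ_free.
The series flexibility is Σ Lᵢ/(AᵢEᵢ) = 700/(165×103×10³) + 425/(290×112×10³) = 5.427×10⁻⁵ mm/N.
So P = 2.897 / 5.427×10⁻⁵ = 53.37 kN, compressive.
σ_{copper} = P / A = 53370 / 290 = 184 MPa.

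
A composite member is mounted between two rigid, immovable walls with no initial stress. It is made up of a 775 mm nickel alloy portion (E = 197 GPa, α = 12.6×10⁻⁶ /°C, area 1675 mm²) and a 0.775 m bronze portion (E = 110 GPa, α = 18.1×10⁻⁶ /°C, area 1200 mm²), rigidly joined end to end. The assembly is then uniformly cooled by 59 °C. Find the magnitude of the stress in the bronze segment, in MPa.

With the walls removed the bar would change length by δ_free = Σ αᵢΔT Lᵢ = 12.6×10⁻⁶×59×775 + 18.1×10⁻⁶×59×775 = 1.404 mm.
The rigid supports impose zero overall length change; the single axial force P common to all segments must satisfy P Σ Lᵢ/(AᵢEᵢ) = δ_free.
Σ Lᵢ/(AᵢEᵢ) = 775/(1675×197×10³) + 775/(1200×110×10³) = 8.22×10⁻⁶ mm/N.
Hence P = δ_free / Σ(L/AE) = 1.404/8.22×10⁻⁶ = 170.8 kN (tensile).
σ_{bronze} = P / A = 170800 / 1200 = 142.3 MPa.

σ ≈ 142 MPa (tensile)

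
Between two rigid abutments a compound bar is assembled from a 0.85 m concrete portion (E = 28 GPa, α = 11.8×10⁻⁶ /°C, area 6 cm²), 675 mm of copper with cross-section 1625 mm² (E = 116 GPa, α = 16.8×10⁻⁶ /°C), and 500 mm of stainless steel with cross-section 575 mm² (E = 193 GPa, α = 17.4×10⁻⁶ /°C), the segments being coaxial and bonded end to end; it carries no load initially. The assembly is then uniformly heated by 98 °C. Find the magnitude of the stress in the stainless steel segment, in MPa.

σ ≈ 87.3 MPa (compressive)

Free thermal expansion of the whole bar: Σ αᵢΔT Lᵢ = 11.8×10⁻⁶×98×850 + 16.8×10⁻⁶×98×675 + 17.4×10⁻⁶×98×500 = 2.947 mm.
Since the ends are fixed, an axial force P builds up, equal in every segment, with P · Σ Lᵢ/(AᵢEᵢ) = δ_free.
Σ Lᵢ/(AᵢEᵢ) = 850/(600×28×10³) + 675/(1625×116×10³) + 500/(575×193×10³) = 5.868×10⁻⁵ mm/N.
So P = 2.947 / 5.868×10⁻⁵ = 50.22 kN, compressive.
σ_{stainless steel} = P / A = 50220 / 575 = 87.34 MPa.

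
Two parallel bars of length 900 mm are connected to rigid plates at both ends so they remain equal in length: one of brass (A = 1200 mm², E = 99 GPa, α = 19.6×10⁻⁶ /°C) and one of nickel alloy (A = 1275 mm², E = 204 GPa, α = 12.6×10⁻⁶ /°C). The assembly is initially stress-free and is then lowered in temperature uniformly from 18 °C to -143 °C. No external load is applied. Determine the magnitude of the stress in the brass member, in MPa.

σ ≈ 76.6 MPa (tensile)

Equilibrium of a rigid end plate with no external load gives equal and opposite internal forces ±P in the two members. Since α_{brass} > α_{nickel alloy}, cooling drives the brass into tension and the nickel alloy into compression.
Compatibility of the two members (thermal + elastic change equal): (α₁ − α₂)ΔT = P·[1/(A₁E₁) + 1/(A₂E₂)].
|α₁ − α₂|·ΔT = 7×10⁻⁶ × 161 = 0.001127.
1/(A₁E₁) + 1/(A₂E₂) = 1/(1200×99×10³) + 1/(1275×204×10³) = 1.226×10⁻⁸ N⁻¹.
P = 0.001127 / 1.226×10⁻⁸ = 91910 N = 91.91 kN.
σ_{brass} = P/A₁ = 91910/1200 = 76.59 MPa, tensile.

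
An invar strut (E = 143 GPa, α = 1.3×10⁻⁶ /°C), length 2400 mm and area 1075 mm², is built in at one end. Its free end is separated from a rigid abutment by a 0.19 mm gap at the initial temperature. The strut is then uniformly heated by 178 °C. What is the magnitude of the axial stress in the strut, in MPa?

Free thermal elongation = αΔT L = 1.3×10⁻⁶ × 178 × 2400 = 0.5554 mm.
The gap closes (δ_free > 0.19 mm) and the wall then resists a further 0.5554 − 0.19 = 0.3654 mm of expansion.
So σ = E(δ_free − g)/L = 143×10³ × 0.3654/2400 = 21.77 MPa.

σ ≈ 21.8 MPa (compressive)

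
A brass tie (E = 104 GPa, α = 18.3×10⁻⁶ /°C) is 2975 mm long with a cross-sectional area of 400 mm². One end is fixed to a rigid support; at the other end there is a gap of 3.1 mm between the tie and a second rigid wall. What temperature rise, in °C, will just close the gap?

The gap closes when αΔT L = 3.1 mm, since the tie is still unstressed at that instant.
ΔT = 3.1 / (18.3×10⁻⁶ × 2975) = 56.94 °C.

ΔT ≈ 56.9 °C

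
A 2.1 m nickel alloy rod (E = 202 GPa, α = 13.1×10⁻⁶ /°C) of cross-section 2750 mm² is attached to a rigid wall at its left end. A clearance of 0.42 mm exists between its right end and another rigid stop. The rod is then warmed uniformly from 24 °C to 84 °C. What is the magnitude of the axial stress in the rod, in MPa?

If the wall were absent the rod would grow by αΔT L = 13.1×10⁻⁶ × 60 × 2100 = 1.651 mm.
The gap closes (δ_free > 0.42 mm) and the wall then resists a further 1.651 − 0.42 = 1.231 mm of expansion.
Compatibility: PL/(AE) = 1.231 mm, so σ = P/A = E × (1.231/2100) = 118.4 MPa.

σ ≈ 118 MPa (compressive)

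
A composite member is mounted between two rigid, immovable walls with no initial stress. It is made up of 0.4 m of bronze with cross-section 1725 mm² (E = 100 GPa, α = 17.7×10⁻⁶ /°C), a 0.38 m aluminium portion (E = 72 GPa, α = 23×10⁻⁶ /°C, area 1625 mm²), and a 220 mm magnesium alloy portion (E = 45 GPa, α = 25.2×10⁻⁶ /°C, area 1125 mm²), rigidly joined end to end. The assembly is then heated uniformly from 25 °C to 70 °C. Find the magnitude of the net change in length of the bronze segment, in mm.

|ΔL| ≈ 0.0937 mm

With the walls removed the bar would change length by δ_free = Σ αᵢΔT Lᵢ = 17.7×10⁻⁶×45×400 + 23×10⁻⁶×45×380 + 25.2×10⁻⁶×45×220 = 0.9614 mm.
The rigid supports impose zero overall length change; the single axial force P common to all segments must satisfy P Σ Lᵢ/(AᵢEᵢ) = δ_free.
Σ Lᵢ/(AᵢEᵢ) = 400/(1725×100×10³) + 380/(1625×72×10³) + 220/(1125×45×10³) = 9.912×10⁻⁶ mm/N.
Hence P = δ_free / Σ(L/AE) = 0.9614/9.912×10⁻⁶ = 96.99 kN (compressive).
For the bronze segment, free thermal change = 17.7×10⁻⁶×45×400 = 0.3186 mm and elastic change from P = 96990×400/(1725×100×10³) = 0.2249 mm; these oppose, so the net change is 0.0937 mm (segment lengthens).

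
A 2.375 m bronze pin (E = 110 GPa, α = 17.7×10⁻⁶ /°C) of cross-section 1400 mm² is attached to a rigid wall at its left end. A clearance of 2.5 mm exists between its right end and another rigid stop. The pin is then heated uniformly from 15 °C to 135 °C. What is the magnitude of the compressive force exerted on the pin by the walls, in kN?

Unrestrained expansion: δ_free = αΔT L = 17.7×10⁻⁶ × 120 × 2375 = 5.045 mm.
The gap closes (δ_free > 2.5 mm) and the wall then resists a further 5.045 − 2.5 = 2.545 mm of expansion.
Compatibility: PL/(AE) = 2.545 mm, so σ = P/A = E × (2.545/2375) = 117.9 MPa.
Force on the wall = σA = 117.9 × 1400 mm² = 165 kN.

P ≈ 165 kN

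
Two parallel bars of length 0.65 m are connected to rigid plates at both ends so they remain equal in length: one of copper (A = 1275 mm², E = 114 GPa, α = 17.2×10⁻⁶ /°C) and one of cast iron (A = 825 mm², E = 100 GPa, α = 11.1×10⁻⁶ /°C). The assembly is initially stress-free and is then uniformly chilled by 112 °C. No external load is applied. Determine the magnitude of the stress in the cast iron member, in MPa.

σ ≈ 43.6 MPa (compressive)

The copper has the larger α, so on cooling it would change length more than the cast iron if both were free. The rigid plates force a common final length, so the copper is put into tension and the cast iron into compression, with equal and opposite forces P (no external load).
Setting the final lengths equal and cancelling L: (α₁ − α₂)ΔT = P/(A₁E₁) + P/(A₂E₂).
|α₁ − α₂|·ΔT = 6.1×10⁻⁶ × 112 = 0.0006832.
1/(A₁E₁) + 1/(A₂E₂) = 1/(1275×114×10³) + 1/(825×100×10³) = 1.9×10⁻⁸ N⁻¹.
P = 0.0006832 / 1.9×10⁻⁸ = 35960 N = 35.96 kN.
σ_{cast iron} = P/A₂ = 35960/825 = 43.58 MPa, compressive.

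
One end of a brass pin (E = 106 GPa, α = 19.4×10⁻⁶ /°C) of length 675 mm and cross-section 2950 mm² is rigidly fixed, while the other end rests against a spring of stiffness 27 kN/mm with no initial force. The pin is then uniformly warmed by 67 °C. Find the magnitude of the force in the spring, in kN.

Free thermal expansion: δ_free = αΔT L = 19.4×10⁻⁶ × 67 × 675 = 0.8774 mm.
With a force P in the spring, the elastic change of the pin is PL/(AE) and that of the spring is P/k; compatibility requires their sum to equal δ_free.
So P = δ_free / [L/(AE) + 1/k] = 0.8774 / [ 675/(2950×106×10³) + 1/(27×10³) ].
P = 0.8774 / 3.92×10⁻⁵ = 22380 N.

P ≈ 22.4 kN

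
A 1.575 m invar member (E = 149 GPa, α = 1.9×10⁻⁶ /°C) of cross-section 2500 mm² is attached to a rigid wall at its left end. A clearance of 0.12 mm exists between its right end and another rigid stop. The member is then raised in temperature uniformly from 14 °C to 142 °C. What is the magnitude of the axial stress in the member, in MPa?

σ ≈ 24.9 MPa (compressive)

If the wall were absent the member would grow by αΔT L = 1.9×10⁻⁶ × 128 × 1575 = 0.383 mm.
The gap closes (δ_free > 0.12 mm) and the wall then resists a further 0.383 − 0.12 = 0.263 mm of expansion.
So σ = E(δ_free − g)/L = 149×10³ × 0.263/1575 = 24.88 MPa.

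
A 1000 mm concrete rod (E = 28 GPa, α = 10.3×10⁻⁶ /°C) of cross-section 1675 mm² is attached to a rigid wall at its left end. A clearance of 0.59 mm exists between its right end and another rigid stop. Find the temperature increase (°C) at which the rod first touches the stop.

ΔT ≈ 57.3 °C

Contact occurs when the free expansion equals the gap: αΔT L = 0.59 mm.
ΔT = 0.59 / (10.3×10⁻⁶ × 1000) = 57.28 °C.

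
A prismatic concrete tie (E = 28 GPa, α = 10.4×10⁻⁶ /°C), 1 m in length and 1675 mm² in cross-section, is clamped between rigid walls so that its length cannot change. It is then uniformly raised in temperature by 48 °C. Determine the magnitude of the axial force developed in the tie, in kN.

P ≈ 23.4 kN (compressive)

With zero net strain, σ = E·αΔT = 28 GPa × 10.4×10⁻⁶ × 48 = 13.98 MPa.
P = AEαΔT = 1675 × 28×10³ × 10.4×10⁻⁶ × 48 = 23.41 kN (compressive).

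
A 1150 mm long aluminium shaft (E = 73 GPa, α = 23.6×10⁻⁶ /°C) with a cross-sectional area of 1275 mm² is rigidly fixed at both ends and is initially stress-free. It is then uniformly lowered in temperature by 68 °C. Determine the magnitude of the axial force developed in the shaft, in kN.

P ≈ 149 kN (tensile)

With zero net strain, σ = E·αΔT = 73 GPa × 23.6×10⁻⁶ × 68 = 117.2 MPa.
Then P = σA = 117.2 × 1275 mm² = 149.4 kN, tensile.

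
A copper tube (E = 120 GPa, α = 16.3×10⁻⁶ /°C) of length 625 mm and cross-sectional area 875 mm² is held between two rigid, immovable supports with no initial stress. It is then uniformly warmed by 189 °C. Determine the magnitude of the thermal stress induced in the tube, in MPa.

Because both ends are immovable the net strain is zero, and the suppressed thermal strain is αΔT = 16.3×10⁻⁶ × 189 = 3080.7×10⁻⁶.
σ = EαΔT = 120×10³ × 16.3×10⁻⁶ × 189 = 369.7 MPa (compressive; the tube is trying to expand).

σ ≈ 370 MPa (compressive)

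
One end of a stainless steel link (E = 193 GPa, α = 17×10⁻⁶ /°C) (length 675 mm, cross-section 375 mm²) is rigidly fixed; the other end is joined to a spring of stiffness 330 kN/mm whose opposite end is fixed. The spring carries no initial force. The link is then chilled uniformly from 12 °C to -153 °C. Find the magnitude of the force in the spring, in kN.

Free thermal contraction: δ_free = αΔT L = 17×10⁻⁶ × 165 × 675 = 1.893 mm.
Let P be the tensile force in the spring. The link extends elastically by PL/(AE) and the spring stretches by P/k; together these equal δ_free.
So P = δ_free / [L/(AE) + 1/k] = 1.893 / [ 675/(375×193×10³) + 1/(330×10³) ].
P = 1.893 / 1.236×10⁻⁵ = 153200 N.

P ≈ 153 kN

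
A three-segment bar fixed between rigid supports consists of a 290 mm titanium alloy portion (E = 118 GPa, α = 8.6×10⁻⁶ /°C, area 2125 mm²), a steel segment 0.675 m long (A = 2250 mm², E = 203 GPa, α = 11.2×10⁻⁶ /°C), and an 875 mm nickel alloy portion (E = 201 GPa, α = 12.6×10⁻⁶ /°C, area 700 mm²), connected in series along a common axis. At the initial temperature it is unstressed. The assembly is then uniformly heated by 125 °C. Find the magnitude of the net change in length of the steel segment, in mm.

|ΔL| ≈ 0.505 mm

If the supports were absent, the total length change would be Σ αᵢΔT Lᵢ = 8.6×10⁻⁶×125×290 + 11.2×10⁻⁶×125×675 + 12.6×10⁻⁶×125×875 = 2.635 mm.
Since the ends are fixed, an axial force P builds up, equal in every segment, with P · Σ Lᵢ/(AᵢEᵢ) = δ_free.
Σ Lᵢ/(AᵢEᵢ) = 290/(2125×118×10³) + 675/(2250×203×10³) + 875/(700×201×10³) = 8.853×10⁻⁶ mm/N.
P = 2.635 / 8.853×10⁻⁶ = 297600 N = 297.6 kN, compressive.
For the steel segment, free thermal change = 11.2×10⁻⁶×125×675 = 0.945 mm and elastic change from P = 297600×675/(2250×203×10³) = 0.4398 mm; these oppose, so the net change is 0.505 mm (segment lengthens).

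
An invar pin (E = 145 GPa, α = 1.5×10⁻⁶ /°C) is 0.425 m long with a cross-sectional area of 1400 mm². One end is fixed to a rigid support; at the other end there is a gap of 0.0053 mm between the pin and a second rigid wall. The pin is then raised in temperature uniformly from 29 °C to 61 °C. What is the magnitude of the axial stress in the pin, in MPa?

σ ≈ 5.15 MPa (compressive)

Free thermal elongation = αΔT L = 1.5×10⁻⁶ × 32 × 425 = 0.0204 mm.
After closing the 0.0053 mm clearance, 0.0204 − 0.0053 = 0.0151 mm of expansion remains to be suppressed by the wall.
Compatibility: PL/(AE) = 0.0151 mm, so σ = P/A = E × (0.0151/425) = 5.152 MPa.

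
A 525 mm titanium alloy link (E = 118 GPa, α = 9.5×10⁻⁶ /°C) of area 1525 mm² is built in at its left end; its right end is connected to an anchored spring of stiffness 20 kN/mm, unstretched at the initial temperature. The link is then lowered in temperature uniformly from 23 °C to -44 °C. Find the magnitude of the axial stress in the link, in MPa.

σ ≈ 4.14 MPa (tensile)

The unrestrained thermal change is αΔT L = 9.5×10⁻⁶ × 67 × 525 = 0.3342 mm.
Let P be the tensile force in the spring. The link extends elastically by PL/(AE) and the spring stretches by P/k; together these equal δ_free.
So P = δ_free / [L/(AE) + 1/k] = 0.3342 / [ 525/(1525×118×10³) + 1/(20×10³) ].
P = 0.3342 / 5.292×10⁻⁵ = 6315 N.
σ = P/A = 6315/1525 = 4.141 MPa.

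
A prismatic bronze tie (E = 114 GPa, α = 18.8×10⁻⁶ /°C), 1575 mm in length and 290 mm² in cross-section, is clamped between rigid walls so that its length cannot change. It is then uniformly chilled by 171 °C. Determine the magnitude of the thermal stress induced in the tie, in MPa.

With length fixed, the mechanical strain must cancel the thermal strain αΔT = 18.8×10⁻⁶ × 171 = 3214.8×10⁻⁶.
Hence σ = E·αΔT = 114×10³ × 3214.8×10⁻⁶ = 366.5 MPa, tensile.

σ ≈ 366 MPa (tensile)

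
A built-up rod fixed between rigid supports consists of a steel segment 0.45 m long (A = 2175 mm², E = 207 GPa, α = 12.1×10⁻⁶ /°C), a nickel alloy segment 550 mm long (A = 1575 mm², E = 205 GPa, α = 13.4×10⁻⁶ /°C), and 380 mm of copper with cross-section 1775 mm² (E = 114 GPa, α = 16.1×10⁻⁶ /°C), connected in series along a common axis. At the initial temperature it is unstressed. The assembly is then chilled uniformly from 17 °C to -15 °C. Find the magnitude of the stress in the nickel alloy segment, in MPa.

σ ≈ 84 MPa (tensile)

With the walls removed the bar would change length by δ_free = Σ αᵢΔT Lᵢ = 12.1×10⁻⁶×32×450 + 13.4×10⁻⁶×32×550 + 16.1×10⁻⁶×32×380 = 0.6059 mm.
The rigid supports impose zero overall length change; the single axial force P common to all segments must satisfy P Σ Lᵢ/(AᵢEᵢ) = δ_free.
The series flexibility is Σ Lᵢ/(AᵢEᵢ) = 450/(2175×207×10³) + 550/(1575×205×10³) + 380/(1775×114×10³) = 4.581×10⁻⁶ mm/N.
Hence P = δ_free / Σ(L/AE) = 0.6059/4.581×10⁻⁶ = 132.3 kN (tensile).
σ_{nickel alloy} = P / A = 132300 / 1575 = 83.97 MPa.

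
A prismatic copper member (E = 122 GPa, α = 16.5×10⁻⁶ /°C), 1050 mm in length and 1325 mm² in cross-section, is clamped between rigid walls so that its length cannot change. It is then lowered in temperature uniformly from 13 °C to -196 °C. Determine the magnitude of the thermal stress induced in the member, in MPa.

The supports are rigid, so the total axial strain is zero. The restrained thermal strain is ε = αΔT = 16.5×10⁻⁶ × 209 = 3448.5×10⁻⁶.
σ = EαΔT = 122×10³ × 16.5×10⁻⁶ × 209 = 420.7 MPa (tensile; the member is trying to contract).

σ ≈ 421 MPa (tensile)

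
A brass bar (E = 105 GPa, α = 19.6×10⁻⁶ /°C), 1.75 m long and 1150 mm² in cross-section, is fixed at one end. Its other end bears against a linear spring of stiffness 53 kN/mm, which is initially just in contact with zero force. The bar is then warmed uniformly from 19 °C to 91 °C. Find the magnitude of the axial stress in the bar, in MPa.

σ ≈ 64.4 MPa (compressive)

The unrestrained thermal change is αΔT L = 19.6×10⁻⁶ × 72 × 1750 = 2.47 mm.
With a force P in the spring, the elastic change of the bar is PL/(AE) and that of the spring is P/k; compatibility requires their sum to equal δ_free.
So P = δ_free / [L/(AE) + 1/k] = 2.47 / [ 1750/(1150×105×10³) + 1/(53×10³) ].
P = 2.47 / 3.336×10⁻⁵ = 74030 N.
σ = P/A = 74030/1150 = 64.37 MPa.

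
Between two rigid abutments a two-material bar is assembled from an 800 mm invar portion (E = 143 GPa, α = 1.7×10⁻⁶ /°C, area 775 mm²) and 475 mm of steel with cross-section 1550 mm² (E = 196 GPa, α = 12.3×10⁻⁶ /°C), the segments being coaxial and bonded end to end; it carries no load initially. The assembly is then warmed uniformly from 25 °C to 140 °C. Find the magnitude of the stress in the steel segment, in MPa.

With the walls removed the bar would change length by δ_free = Σ αᵢΔT Lᵢ = 1.7×10⁻⁶×115×800 + 12.3×10⁻⁶×115×475 = 0.8283 mm.
The walls prevent any net length change, so an axial force P (same in every segment) develops. Compatibility: P · Σ Lᵢ/(AᵢEᵢ) = δ_free.
Σ Lᵢ/(AᵢEᵢ) = 800/(775×143×10³) + 475/(1550×196×10³) = 8.782×10⁻⁶ mm/N.
So P = 0.8283 / 8.782×10⁻⁶ = 94.32 kN, compressive.
σ_{steel} = P / A = 94320 / 1550 = 60.85 MPa.

σ ≈ 60.8 MPa (compressive)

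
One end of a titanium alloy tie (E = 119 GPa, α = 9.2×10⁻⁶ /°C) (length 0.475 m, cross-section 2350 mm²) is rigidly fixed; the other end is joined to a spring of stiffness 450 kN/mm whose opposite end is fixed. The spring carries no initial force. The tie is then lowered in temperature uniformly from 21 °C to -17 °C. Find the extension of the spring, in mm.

If the spring were absent the tie would shorten by αΔT L = 9.2×10⁻⁶ × 38 × 475 = 0.1661 mm.
Let P be the tensile force in the spring. The tie extends elastically by PL/(AE) and the spring stretches by P/k; together these equal δ_free.
P [ L/(AE) + 1/k ] = δ_free → P [ 475/(2350×119×10³) + 1/(450×10³) ] = 0.1661.
P = 0.1661 / 3.921×10⁻⁶ = 42350 N.
Spring extension = P/k = 42350/(450×10³) = 0.09412 mm.

δ ≈ 0.0941 mm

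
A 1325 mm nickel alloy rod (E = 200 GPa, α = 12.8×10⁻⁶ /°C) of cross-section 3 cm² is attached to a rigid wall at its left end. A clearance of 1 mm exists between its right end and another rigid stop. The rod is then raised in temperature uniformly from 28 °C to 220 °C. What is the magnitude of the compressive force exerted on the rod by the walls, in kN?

P ≈ 102 kN

If the wall were absent the rod would grow by αΔT L = 12.8×10⁻⁶ × 192 × 1325 = 3.256 mm.
The gap closes (δ_free > 1 mm) and the wall then resists a further 3.256 − 1 = 2.256 mm of expansion.
Compatibility: PL/(AE) = 2.256 mm, so σ = P/A = E × (2.256/1325) = 340.6 MPa.
Force on the wall = σA = 340.6 × 300 mm² = 102.2 kN.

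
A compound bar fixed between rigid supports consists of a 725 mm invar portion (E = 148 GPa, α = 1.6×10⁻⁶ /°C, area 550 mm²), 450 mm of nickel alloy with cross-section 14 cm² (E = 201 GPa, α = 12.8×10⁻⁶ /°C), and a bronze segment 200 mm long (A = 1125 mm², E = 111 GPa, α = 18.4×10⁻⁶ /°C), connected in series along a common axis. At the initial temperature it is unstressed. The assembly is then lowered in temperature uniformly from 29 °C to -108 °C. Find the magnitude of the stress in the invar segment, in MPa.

σ ≈ 218 MPa (tensile)

If the supports were absent, the total length change would be Σ αᵢΔT Lᵢ = 1.6×10⁻⁶×137×725 + 12.8×10⁻⁶×137×450 + 18.4×10⁻⁶×137×200 = 1.452 mm.
The walls prevent any net length change, so an axial force P (same in every segment) develops. Compatibility: P · Σ Lᵢ/(AᵢEᵢ) = δ_free.
The series flexibility is Σ Lᵢ/(AᵢEᵢ) = 725/(550×148×10³) + 450/(1400×201×10³) + 200/(1125×111×10³) = 1.211×10⁻⁵ mm/N.
So P = 1.452 / 1.211×10⁻⁵ = 119.9 kN, tensile.
σ_{invar} = P / A = 119900 / 550 = 218.1 MPa.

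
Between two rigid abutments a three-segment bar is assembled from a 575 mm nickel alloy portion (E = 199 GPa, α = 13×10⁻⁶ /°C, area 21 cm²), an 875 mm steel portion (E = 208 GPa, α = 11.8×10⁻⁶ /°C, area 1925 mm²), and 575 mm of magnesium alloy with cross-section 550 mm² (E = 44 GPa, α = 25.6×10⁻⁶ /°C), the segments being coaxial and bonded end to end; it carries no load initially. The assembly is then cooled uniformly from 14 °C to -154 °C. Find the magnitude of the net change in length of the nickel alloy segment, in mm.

With the walls removed the bar would change length by δ_free = Σ αᵢΔT Lᵢ = 13×10⁻⁶×168×575 + 11.8×10⁻⁶×168×875 + 25.6×10⁻⁶×168×575 = 5.463 mm.
Since the ends are fixed, an axial force P builds up, equal in every segment, with P · Σ Lᵢ/(AᵢEᵢ) = δ_free.
The series flexibility is Σ Lᵢ/(AᵢEᵢ) = 575/(2100×199×10³) + 875/(1925×208×10³) + 575/(550×44×10³) = 2.732×10⁻⁵ mm/N.
Hence P = δ_free / Σ(L/AE) = 5.463/2.732×10⁻⁵ = 200 kN (tensile).
For the nickel alloy segment, free thermal change = 13×10⁻⁶×168×575 = 1.256 mm and elastic change from P = 200000×575/(2100×199×10³) = 0.2751 mm; these oppose, so the net change is 0.981 mm (segment shortens).

|ΔL| ≈ 0.981 mm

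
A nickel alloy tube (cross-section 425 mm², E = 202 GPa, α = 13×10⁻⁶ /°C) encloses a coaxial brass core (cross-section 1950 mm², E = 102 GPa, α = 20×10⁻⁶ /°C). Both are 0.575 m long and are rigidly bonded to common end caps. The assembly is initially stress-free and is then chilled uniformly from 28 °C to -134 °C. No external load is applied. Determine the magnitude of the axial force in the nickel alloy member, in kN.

P ≈ 68 kN (compressive in the nickel alloy)

Both members must finish at the same length. With the larger α, the brass tends to over-contract; the plates restrain it, putting the brass in tension and the nickel alloy in compression. With no external load the two internal forces are equal and opposite, magnitude P.
Compatibility of the two members (thermal + elastic change equal): (α₁ − α₂)ΔT = P·[1/(A₁E₁) + 1/(A₂E₂)].
|α₁ − α₂|·ΔT = 7×10⁻⁶ × 162 = 0.001134.
1/(A₁E₁) + 1/(A₂E₂) = 1/(425×202×10³) + 1/(1950×102×10³) = 1.668×10⁻⁸ N⁻¹.
So P = 0.001134 / 1.668×10⁻⁸ = 68 kN.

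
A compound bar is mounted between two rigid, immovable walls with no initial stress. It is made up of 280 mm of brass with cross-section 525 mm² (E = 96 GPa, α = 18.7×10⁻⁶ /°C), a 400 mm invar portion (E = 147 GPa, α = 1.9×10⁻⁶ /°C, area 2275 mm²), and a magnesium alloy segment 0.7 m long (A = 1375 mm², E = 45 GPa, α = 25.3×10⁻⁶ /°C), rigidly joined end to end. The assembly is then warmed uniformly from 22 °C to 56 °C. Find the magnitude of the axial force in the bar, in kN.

If the supports were absent, the total length change would be Σ αᵢΔT Lᵢ = 18.7×10⁻⁶×34×280 + 1.9×10⁻⁶×34×400 + 25.3×10⁻⁶×34×700 = 0.806 mm.
Since the ends are fixed, an axial force P builds up, equal in every segment, with P · Σ Lᵢ/(AᵢEᵢ) = δ_free.
Σ Lᵢ/(AᵢEᵢ) = 280/(525×96×10³) + 400/(2275×147×10³) + 700/(1375×45×10³) = 1.806×10⁻⁵ mm/N.
So P = 0.806 / 1.806×10⁻⁵ = 44.62 kN, compressive.

P ≈ 44.6 kN (compressive)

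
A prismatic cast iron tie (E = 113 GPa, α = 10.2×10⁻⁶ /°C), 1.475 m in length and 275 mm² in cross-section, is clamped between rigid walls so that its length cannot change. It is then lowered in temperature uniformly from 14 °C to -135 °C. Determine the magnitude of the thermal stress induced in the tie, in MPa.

With length fixed, the mechanical strain must cancel the thermal strain αΔT = 10.2×10⁻⁶ × 149 = 1519.8×10⁻⁶.
σ = EαΔT = 113×10³ × 10.2×10⁻⁶ × 149 = 171.7 MPa (tensile; the tie is trying to contract).

σ ≈ 172 MPa (tensile)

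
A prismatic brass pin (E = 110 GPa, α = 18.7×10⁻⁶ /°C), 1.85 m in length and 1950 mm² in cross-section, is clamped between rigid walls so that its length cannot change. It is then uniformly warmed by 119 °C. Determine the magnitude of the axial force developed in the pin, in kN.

P ≈ 477 kN (compressive)

The ends cannot move, so σ = EαΔT = 110×10³ × 18.7×10⁻⁶ × 119 = 244.8 MPa.
Then P = σA = 244.8 × 1950 mm² = 477.3 kN, compressive.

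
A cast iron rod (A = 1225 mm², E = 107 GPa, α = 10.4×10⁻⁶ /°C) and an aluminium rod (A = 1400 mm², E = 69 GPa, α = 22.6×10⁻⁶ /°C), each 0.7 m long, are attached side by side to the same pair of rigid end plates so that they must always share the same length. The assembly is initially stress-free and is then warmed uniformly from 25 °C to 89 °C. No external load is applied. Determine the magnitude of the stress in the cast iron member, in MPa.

σ ≈ 35.4 MPa (tensile)

Both members must finish at the same length. With the larger α, the aluminium tends to over-expand; the plates restrain it, putting the aluminium in compression and the cast iron in tension. With no external load the two internal forces are equal and opposite, magnitude P.
Equating the net (thermal + elastic) strains gives |α₁ − α₂|·ΔT = P·[1/(A₁E₁) + 1/(A₂E₂)].
|α₁ − α₂|·ΔT = 12.2×10⁻⁶ × 64 = 0.0007808.
1/(A₁E₁) + 1/(A₂E₂) = 1/(1225×107×10³) + 1/(1400×69×10³) = 1.798×10⁻⁸ N⁻¹.
P = 0.0007808 / 1.798×10⁻⁸ = 43420 N = 43.42 kN.
σ_{cast iron} = P/A₁ = 43420/1225 = 35.45 MPa, tensile.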